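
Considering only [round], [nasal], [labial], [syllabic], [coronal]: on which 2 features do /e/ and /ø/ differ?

/e/ is the mid front unrounded tense vowel and /ø/ is the mid front rounded tense vowel. Both are [−nasal], [+syllabic], [−coronal]. /e/ is [−labial] while /ø/ is [+labial]; /e/ is [−round] while /ø/ is [+round], so the distinguishing features are [labial], [round].

[labial], [round]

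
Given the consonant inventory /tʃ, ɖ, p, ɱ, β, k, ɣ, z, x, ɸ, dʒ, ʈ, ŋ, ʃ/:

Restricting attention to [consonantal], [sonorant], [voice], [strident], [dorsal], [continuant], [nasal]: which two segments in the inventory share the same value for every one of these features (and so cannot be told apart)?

ʈ, p

Both /ʈ/ and /p/ are [+consonantal], [-sonorant], [-voice], [-strident], [-dorsal], [-continuant], [-nasal]. Since the list omits [labial] and [coronal] — which do distinguish the voiceless retroflex stop from the voiceless bilabial stop — this pair collapses; all other pairs remain distinct.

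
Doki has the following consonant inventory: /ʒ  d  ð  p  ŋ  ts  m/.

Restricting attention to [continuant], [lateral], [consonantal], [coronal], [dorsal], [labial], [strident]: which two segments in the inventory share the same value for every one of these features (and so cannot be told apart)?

On the given features, /p/ and /m/ have an identical profile: [−continuant], [−lateral], [+consonantal], [−coronal], [−dorsal], [+labial], [−strident]. No other two segments in the inventory coincide on all 7 features. (They do differ in [sonorant], [voice] and [nasal], which are not among the given features.)

p, m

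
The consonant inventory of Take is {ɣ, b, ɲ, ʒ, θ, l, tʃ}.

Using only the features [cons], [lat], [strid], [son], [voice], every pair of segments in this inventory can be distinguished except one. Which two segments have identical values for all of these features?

On the given features, /ɣ/ and /b/ have an identical profile: [+consonantal], [-lateral], [-strident], [-sonorant], [+voice]. No other two segments in the inventory coincide on all 5 features. (They do differ in [continuant], [labial] and [dorsal], which are not among the given features.)

ɣ, b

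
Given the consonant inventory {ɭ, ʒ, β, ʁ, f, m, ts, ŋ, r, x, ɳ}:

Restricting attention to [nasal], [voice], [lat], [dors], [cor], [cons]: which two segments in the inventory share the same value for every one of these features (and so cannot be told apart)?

ʒ, r

Both /ʒ/ and /r/ are [−nasal], [+voice], [−lateral], [−dorsal], [+coronal], [+consonantal]. Since the list omits [sonorant], [strident] and [anterior] — which do distinguish the voiced postalveolar fricative from the alveolar trill — this pair collapses; all other pairs remain distinct.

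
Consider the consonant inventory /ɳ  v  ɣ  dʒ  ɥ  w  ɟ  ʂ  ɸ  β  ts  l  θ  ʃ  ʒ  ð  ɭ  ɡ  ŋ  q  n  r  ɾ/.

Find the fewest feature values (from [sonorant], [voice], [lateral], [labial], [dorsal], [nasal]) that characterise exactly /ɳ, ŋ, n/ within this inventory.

The target set is precisely the extension of [+nasal] in this inventory.

[+nasal]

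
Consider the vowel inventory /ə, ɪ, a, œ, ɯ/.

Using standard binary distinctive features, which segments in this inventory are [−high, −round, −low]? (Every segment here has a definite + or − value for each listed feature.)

The [−high] segments are /ə, a, œ/.
Of those, [−round] gives /ə, a/.
Intersecting with [−low] leaves /ə/.

ə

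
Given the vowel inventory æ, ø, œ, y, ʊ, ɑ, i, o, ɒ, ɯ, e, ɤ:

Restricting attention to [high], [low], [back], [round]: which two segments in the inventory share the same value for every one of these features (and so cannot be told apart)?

ø, œ

On the given features, /ø/ and /œ/ have an identical profile: [−high], [−low], [−back], [+round]. No other two segments in the inventory coincide on all 4 features. (They do differ in [tense], which is not among the given features.)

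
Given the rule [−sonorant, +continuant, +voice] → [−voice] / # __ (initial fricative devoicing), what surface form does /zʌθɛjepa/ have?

[sʌθɛjepa]

The only segment in the rule's environment that also matches [−sonorant, +continuant, +voice] is /z/. Applying [−voice] turns the voiced alveolar fricative into /s/ (voiceless alveolar fricative), giving [sʌθɛjepa].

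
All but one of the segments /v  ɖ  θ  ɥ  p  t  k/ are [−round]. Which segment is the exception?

/θ, p, k, t, v, ɖ/ are all [−round]; /ɥ/ (labial-palatal glide) is [+round].

ɥ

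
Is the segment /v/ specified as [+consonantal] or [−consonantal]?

/v/ is the voiced labiodental fricative. The feature [consonantal] marks segments produced with a major constriction in the vocal tract; /v/ has this property, so it is [+consonantal].

[+consonantal]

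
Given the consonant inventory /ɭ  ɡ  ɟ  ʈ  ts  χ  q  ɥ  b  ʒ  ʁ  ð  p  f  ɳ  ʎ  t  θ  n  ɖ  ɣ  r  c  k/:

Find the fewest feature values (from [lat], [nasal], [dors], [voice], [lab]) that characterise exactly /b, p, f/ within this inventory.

Every target segment is [+labial], [-dorsal]; each remaining inventory member fails at least one of these. Each conjunct is needed — [-dorsal] alone would also admit /ɭ, ʈ, ts, ʒ, …/; [+labial] alone would also admit /ɥ/ — and no other single listed feature has exactly this extension, so two is the minimum.

[+lab, -dors]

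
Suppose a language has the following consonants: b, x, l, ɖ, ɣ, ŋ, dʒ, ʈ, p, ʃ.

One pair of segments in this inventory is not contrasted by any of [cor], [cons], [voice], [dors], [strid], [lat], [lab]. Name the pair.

ŋ, ɣ

On the given features, /ŋ/ and /ɣ/ have an identical profile: [−coronal], [+consonantal], [+voice], [+dorsal], [−strident], [−lateral], [−labial]. No other two segments in the inventory coincide on all 7 features. (They do differ in [sonorant], [nasal] and [continuant], which are not among the given features.)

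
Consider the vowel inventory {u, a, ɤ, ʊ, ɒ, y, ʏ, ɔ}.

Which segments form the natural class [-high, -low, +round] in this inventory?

Eliminate segments failing any feature: /u, ʊ, y, ʏ/ are [+high]; /a, ɒ/ are [+low]; /ɤ/ is [-round]. The remaining /ɔ/ satisfy [-high], [-low], [+round].

ɔ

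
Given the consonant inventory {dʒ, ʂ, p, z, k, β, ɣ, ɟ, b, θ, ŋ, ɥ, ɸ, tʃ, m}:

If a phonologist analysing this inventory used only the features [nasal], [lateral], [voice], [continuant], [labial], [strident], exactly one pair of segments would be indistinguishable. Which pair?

β, ɥ

/β/ (voiced bilabial fricative) and /ɥ/ (labial-palatal glide) are both [−nasal], [−lateral], [+voice], [+continuant], [+labial], [−strident], so none of the listed features separates them. (They do differ in [sonorant], [round] and [dorsal], which are not among the given features.) Every other pair in the inventory differs on at least one listed feature.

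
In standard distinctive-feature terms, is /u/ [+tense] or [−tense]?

[+tense]

/u/ is the high back rounded tense vowel. The feature [tense] marks segments produced with a tense (peripheral) tongue-body position; /u/ has this property, so it is [+tense].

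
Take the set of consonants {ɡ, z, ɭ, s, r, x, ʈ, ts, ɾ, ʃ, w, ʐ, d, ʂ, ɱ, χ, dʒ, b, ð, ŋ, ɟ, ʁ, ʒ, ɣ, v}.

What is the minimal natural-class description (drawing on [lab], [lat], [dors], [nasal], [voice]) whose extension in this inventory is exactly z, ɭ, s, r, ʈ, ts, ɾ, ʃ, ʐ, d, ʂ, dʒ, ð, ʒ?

[-lab, -dors]

The class [-labial], [-dorsal] has exactly /z, ɭ, s, r, ʈ, ts, ɾ, ʃ, ʐ, d, ʂ, dʒ, ð, ʒ/ as its extension in this inventory. No smaller conjunction from the listed features achieves this: [-dorsal] alone would also admit /ɱ, b, v/; [-labial] alone would also admit /ɡ, x, χ, ŋ, …/; and checking the remaining single features turns up none with this extension.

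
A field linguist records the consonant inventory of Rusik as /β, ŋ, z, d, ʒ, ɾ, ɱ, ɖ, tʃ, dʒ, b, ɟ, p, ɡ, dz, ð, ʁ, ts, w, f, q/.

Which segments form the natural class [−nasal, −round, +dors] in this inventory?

Among the inventory, the [−nasal] segments are /β, z, d, ʒ, ɾ, ɖ, tʃ, dʒ, b, ɟ, p, ɡ, dz, ð, ʁ, ts, w, f, q/.
Then [−round] gives /β, z, d, ʒ, ɾ, ɖ, tʃ, dʒ, b, ɟ, p, ɡ, dz, ð, ʁ, ts, f, q/.
Intersecting with [+dorsal] leaves /ɟ, ɡ, ʁ, q/.

ɟ, ɡ, ʁ, q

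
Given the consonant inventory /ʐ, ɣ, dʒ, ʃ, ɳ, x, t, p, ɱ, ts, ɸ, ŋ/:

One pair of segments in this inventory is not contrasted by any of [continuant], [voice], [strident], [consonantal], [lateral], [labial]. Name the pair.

/ɳ/ (retroflex nasal) and /ŋ/ (velar nasal) are both [-continuant], [+voice], [-strident], [+consonantal], [-lateral], [-labial], so none of the listed features separates them. (They do differ in [coronal] and [dorsal], which are not among the given features.) Every other pair in the inventory differs on at least one listed feature.

ɳ, ŋ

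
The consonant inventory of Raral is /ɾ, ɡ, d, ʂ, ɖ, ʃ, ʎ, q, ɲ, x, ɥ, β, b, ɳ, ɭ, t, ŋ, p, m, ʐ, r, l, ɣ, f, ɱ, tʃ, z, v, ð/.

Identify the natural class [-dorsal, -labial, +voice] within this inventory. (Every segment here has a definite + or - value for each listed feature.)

First, the [-dorsal] segments are /ɾ, d, ʂ, ɖ, ʃ, β, b, ɳ, ɭ, t, p, m, ʐ, r, l, f, ɱ, tʃ, z, v, ð/.
Intersecting with [-labial] gives /ɾ, d, ʂ, ɖ, ʃ, ɳ, ɭ, t, ʐ, r, l, tʃ, z, ð/.
Among these, [+voice] leaves /ɾ, d, ɖ, ɳ, ɭ, ʐ, r, l, z, ð/.

ɾ, d, ɖ, ɳ, ɭ, ʐ, r, l, z, ð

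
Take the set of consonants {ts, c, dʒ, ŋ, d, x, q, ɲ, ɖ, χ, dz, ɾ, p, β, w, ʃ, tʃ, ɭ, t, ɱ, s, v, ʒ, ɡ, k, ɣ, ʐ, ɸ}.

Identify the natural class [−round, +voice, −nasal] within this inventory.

Checking each segment against [−round], [+voice], [−nasal]: /dʒ/ (voiced postalveolar affricate), /d/ (voiced alveolar stop), /ɖ/ (voiced retroflex stop), /dz/ (voiced alveolar affricate), /ɾ/ (alveolar tap), /β/ (voiced bilabial fricative), among others, satisfy every feature; every other segment in the inventory fails at least one.

dʒ, d, ɖ, dz, ɾ, β, ɭ, v, ʒ, ɡ, ɣ, ʐ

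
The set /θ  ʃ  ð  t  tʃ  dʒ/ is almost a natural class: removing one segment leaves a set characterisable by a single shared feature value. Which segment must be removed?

t

[distributed] groups all but one: /tʃ, ʃ, ð, dʒ, θ/ share [+distributed] while /t/ (voiceless alveolar stop) alone is [−distributed]. Removing any other segment would not leave a single-feature class that excludes it.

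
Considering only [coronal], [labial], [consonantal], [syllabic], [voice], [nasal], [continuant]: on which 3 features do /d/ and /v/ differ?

[continuant], [labial], [coronal]

/d/ is the voiced alveolar stop and /v/ is the voiced labiodental fricative. Both are [+consonantal], [−syllabic], [+voice], [−nasal]. /d/ is [−continuant] while /v/ is [+continuant]; /d/ is [−labial] while /v/ is [+labial]; /d/ is [+coronal] while /v/ is [−coronal], so the distinguishing features are [continuant], [labial], [coronal].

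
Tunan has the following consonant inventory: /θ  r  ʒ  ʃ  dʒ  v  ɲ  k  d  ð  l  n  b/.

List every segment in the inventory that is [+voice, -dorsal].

Checking each segment against [+voice], [-dorsal]: /r/ (alveolar trill), /ʒ/ (voiced postalveolar fricative), /dʒ/ (voiced postalveolar affricate), /v/ (voiced labiodental fricative), /d/ (voiced alveolar stop), /ð/ (voiced dental fricative), among others, satisfy every feature; every other segment in the inventory fails at least one.

r, ʒ, dʒ, v, d, ð, l, n, b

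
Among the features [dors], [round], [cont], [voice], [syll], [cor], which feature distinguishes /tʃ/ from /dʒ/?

[voice]

/tʃ/ (voiceless postalveolar affricate) and /dʒ/ (voiced postalveolar affricate) agree on [−dorsal], [−round], [−continuant], [−syllabic], [+coronal]. They differ on [voice] (/tʃ/ [−], /dʒ/ [+]).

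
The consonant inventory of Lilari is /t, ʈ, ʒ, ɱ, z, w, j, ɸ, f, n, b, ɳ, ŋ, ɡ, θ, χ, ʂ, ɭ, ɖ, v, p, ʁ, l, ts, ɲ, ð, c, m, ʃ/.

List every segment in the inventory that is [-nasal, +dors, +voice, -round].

Eliminate segments failing any feature: /t, ʈ, ʒ, z, ɸ, f, b, θ, ʂ, ɭ, ɖ, v, p, l, ts, ð, ʃ/ are [-dorsal]; /ɱ, n, ɳ, ŋ, ɲ, m/ are [+nasal]; /w/ is [+round]; /χ, c/ are [-voice]. The remaining /j, ɡ, ʁ/ satisfy [-nasal], [+dorsal], [+voice], [-round].

j, ɡ, ʁ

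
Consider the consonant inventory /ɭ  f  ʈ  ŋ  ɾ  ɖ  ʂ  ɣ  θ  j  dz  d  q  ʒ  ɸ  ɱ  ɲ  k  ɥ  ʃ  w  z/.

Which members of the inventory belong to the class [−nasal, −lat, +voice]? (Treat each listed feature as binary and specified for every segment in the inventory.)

ɾ, ɖ, ɣ, j, dz, d, ʒ, ɥ, w, z

Checking each segment against [−nasal], [−lateral], [+voice]: /ɾ/ (alveolar tap), /ɖ/ (voiced retroflex stop), /ɣ/ (voiced velar fricative), /j/ (palatal glide), /dz/ (voiced alveolar affricate), /d/ (voiced alveolar stop), among others, satisfy every feature; every other segment in the inventory fails at least one.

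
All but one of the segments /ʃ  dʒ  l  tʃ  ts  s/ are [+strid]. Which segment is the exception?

/tʃ, s, ʃ, ts, dʒ/ are all [+strident]; /l/ (alveolar lateral approximant) is [−strident].

l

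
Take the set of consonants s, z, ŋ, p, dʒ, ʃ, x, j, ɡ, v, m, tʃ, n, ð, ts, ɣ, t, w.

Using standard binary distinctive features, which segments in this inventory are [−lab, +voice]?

z, ŋ, dʒ, j, ɡ, n, ð, ɣ

Eliminate segments failing any feature: /s, ʃ, x, tʃ, ts, t/ are [−voice]; /p, v, m, w/ are [+labial]. The remaining /z, ŋ, dʒ, j, ɡ, n, ð, ɣ/ satisfy [−labial], [+voice].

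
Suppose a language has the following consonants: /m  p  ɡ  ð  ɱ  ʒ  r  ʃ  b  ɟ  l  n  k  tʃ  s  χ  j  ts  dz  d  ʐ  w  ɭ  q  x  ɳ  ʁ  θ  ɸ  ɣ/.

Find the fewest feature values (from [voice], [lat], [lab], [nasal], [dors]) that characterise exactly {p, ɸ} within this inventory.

Every target segment is [-voice], [+labial]; each remaining inventory member fails at least one of these. Each conjunct is needed — [+labial] alone would also admit /m, ɱ, b, w/; [-voice] alone would also admit /ʃ, k, tʃ, s, …/ — and no other single listed feature has exactly this extension, so two is the minimum.

[-voice, +lab]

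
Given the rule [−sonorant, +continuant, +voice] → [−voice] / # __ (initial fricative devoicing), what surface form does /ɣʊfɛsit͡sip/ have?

/ɣ/ satisfies [−sonorant, +continuant, +voice] and sits in # __. The [−voice] counterpart of the voiced velar fricative is /x/. Other segments in /ɣʊfɛsit͡sip/ either fail the structural description or are not in the environment, so the surface form is [xʊfɛsit͡sip].

[xʊfɛsit͡sip]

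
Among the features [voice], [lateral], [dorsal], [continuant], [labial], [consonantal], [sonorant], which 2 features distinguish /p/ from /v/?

[voice], [continuant]

The two segments share [−lateral], [−dorsal], [+labial], [+consonantal], [−sonorant]. The only features from the list on which they differ: /p/ is [−voice] while /v/ is [+voice]; /p/ is [−continuant] while /v/ is [+continuant].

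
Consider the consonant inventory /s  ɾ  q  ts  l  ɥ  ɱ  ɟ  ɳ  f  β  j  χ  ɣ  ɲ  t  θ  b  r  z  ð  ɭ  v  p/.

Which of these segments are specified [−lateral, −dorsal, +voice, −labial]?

Checking each segment against [−lateral], [−dorsal], [+voice], [−labial]: /ɾ/ (alveolar tap), /ɳ/ (retroflex nasal), /r/ (alveolar trill), /z/ (voiced alveolar fricative), /ð/ (voiced dental fricative) satisfy every feature; every other segment in the inventory fails at least one.

ɾ, ɳ, r, z, ð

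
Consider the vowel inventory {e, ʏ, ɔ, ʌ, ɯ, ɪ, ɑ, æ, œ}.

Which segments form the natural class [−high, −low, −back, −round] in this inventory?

e

Checking each segment against [−high], [−low], [−back], [−round]: /e/ (mid front unrounded tense vowel) satisfies every feature; every other segment in the inventory fails at least one.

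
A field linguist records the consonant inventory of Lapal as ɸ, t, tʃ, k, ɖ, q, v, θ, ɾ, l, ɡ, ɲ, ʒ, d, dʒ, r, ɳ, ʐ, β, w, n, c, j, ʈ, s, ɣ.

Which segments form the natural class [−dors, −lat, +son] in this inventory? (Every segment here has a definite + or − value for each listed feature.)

ɾ, r, ɳ, n

Checking each segment against [−dorsal], [−lateral], [+sonorant]: /ɾ/ (alveolar tap), /r/ (alveolar trill), /ɳ/ (retroflex nasal), /n/ (alveolar nasal) satisfy every feature; every other segment in the inventory fails at least one.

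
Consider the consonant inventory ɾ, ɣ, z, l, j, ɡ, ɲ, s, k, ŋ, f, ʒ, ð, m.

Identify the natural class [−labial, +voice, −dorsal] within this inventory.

ɾ, z, l, ʒ, ð

First, the [−labial] segments are /ɾ, ɣ, z, l, j, ɡ, ɲ, s, k, ŋ, ʒ, ð/.
Then [+voice] gives /ɾ, ɣ, z, l, j, ɡ, ɲ, ŋ, ʒ, ð/.
Then [−dorsal] leaves /ɾ, z, l, ʒ, ð/.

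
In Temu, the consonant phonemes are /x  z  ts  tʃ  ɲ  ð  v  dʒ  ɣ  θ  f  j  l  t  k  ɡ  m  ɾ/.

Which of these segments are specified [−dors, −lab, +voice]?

z, ð, dʒ, l, ɾ

Checking each segment against [−dorsal], [−labial], [+voice]: /z/ (voiced alveolar fricative), /ð/ (voiced dental fricative), /dʒ/ (voiced postalveolar affricate), /l/ (alveolar lateral approximant), /ɾ/ (alveolar tap) satisfy every feature; every other segment in the inventory fails at least one.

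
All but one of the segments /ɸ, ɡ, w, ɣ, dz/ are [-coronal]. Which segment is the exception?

/ɸ, ɣ, ɡ, w/ are all [-coronal]; /dz/ (voiced alveolar affricate) is [+coronal].

dz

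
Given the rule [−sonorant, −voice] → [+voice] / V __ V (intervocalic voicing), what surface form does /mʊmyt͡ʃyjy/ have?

[mʊmyd͡ʒyjy]

The only segment in the rule's environment that also matches [−sonorant, −voice] is /t͡ʃ/. Applying [+voice] turns the voiceless postalveolar affricate into /d͡ʒ/ (voiced postalveolar affricate), giving [mʊmyd͡ʒyjy].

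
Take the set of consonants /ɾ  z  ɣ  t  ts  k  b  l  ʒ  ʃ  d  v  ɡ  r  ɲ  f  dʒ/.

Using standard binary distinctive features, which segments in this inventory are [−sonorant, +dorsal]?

ɣ, k, ɡ

Checking each segment against [−sonorant], [+dorsal]: /ɣ/ (voiced velar fricative), /k/ (voiceless velar stop), /ɡ/ (voiced velar stop) satisfy every feature; every other segment in the inventory fails at least one.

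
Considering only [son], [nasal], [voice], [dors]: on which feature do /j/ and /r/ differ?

[dorsal]

/j/ is the palatal glide and /r/ is the alveolar trill. Both are [+sonorant], [−nasal], [+voice]. /j/ is [+dorsal] while /r/ is [−dorsal], so the distinguishing feature is [dorsal].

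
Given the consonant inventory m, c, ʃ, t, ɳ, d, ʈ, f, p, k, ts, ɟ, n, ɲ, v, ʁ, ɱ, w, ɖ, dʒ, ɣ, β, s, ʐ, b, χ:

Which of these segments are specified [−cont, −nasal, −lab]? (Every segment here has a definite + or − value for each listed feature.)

Eliminate segments failing any feature: /m, ɳ, n, ɲ, ɱ/ are [+nasal]; /ʃ, f, v, ʁ, w, ɣ, β, s, ʐ, χ/ are [+continuant]; /p, b/ are [+labial]. The remaining /c, t, d, ʈ, k, ts, ɟ, ɖ, dʒ/ satisfy [−continuant], [−nasal], [−labial].

c, t, d, ʈ, k, ts, ɟ, ɖ, dʒ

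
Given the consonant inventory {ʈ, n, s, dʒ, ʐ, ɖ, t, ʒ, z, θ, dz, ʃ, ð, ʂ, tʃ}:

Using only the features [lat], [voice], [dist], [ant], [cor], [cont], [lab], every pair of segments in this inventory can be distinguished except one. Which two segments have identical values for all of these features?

n, dz

On the given features, /n/ and /dz/ have an identical profile: [−lateral], [+voice], [−distributed], [+anterior], [+coronal], [−continuant], [−labial]. No other two segments in the inventory coincide on all 7 features. (They do differ in [sonorant], [nasal] and [strident], which are not among the given features.)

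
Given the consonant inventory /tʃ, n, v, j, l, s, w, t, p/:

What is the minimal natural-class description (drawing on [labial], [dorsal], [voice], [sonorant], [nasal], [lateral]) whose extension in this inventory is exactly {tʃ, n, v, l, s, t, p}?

[−dorsal]

Every target segment is [−dorsal] and no other inventory member is, so one feature is enough.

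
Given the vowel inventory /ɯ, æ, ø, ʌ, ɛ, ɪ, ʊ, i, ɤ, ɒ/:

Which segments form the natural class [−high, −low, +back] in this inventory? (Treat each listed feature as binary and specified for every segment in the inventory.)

ʌ, ɤ

Checking each segment against [−high], [−low], [+back]: /ʌ/ (mid back unrounded lax vowel), /ɤ/ (mid back unrounded tense vowel) satisfy every feature; every other segment in the inventory fails at least one.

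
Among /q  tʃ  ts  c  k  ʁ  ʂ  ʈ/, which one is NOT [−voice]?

/tʃ, ts, ʈ, c, k, ʂ, q/ are all [−voice]; /ʁ/ (voiced uvular fricative) is [+voice].

ʁ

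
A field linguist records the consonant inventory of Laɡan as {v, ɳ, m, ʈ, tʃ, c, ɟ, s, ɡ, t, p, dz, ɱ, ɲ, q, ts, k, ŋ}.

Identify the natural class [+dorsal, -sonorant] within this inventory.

c, ɟ, ɡ, q, k

The [+dorsal] segments are /c, ɟ, ɡ, ɲ, q, k, ŋ/.
Among these, [-sonorant] leaves /c, ɟ, ɡ, q, k/.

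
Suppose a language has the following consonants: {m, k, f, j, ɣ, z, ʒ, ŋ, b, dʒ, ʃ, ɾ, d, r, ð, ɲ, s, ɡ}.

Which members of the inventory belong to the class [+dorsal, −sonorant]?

k, ɣ, ɡ

Checking each segment against [+dorsal], [−sonorant]: /k/ (voiceless velar stop), /ɣ/ (voiced velar fricative), /ɡ/ (voiced velar stop) satisfy every feature; every other segment in the inventory fails at least one.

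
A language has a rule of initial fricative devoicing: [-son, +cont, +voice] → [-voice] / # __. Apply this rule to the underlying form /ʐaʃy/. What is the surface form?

/ʐ/ satisfies [-son, +cont, +voice] and sits in # __. The [-voice] counterpart of the voiced retroflex fricative is /ʂ/. Other segments in /ʐaʃy/ either fail the structural description or are not in the environment, so the surface form is [ʂaʃy].

[ʂaʃy]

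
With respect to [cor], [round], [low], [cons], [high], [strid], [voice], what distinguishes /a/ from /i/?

/a/ (low unrounded vowel) and /i/ (high front unrounded tense vowel) agree on [−coronal], [−round], [−consonantal], [−strident], [+voice]. They differ on [high] (/a/ [−], /i/ [+]), [low] (/a/ [+], /i/ [−]).

[high], [low]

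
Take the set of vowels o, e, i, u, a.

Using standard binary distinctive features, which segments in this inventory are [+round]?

The feature [round] marks segments produced with lip rounding. In this inventory /o, u/ have that property, so they are [+round]; /e, i, a/ are [−round].

o, u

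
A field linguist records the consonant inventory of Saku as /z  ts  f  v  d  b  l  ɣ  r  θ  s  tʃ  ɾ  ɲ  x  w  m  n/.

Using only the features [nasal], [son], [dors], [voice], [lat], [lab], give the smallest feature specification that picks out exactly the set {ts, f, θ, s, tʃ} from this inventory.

[−voice, −dors]

The class [−voice], [−dorsal] has exactly /ts, f, θ, s, tʃ/ as its extension in this inventory. No smaller conjunction from the listed features achieves this: [−dorsal] alone would also admit /z, v, d, b, …/; [−voice] alone would also admit /x/; and checking the remaining single features turns up none with this extension.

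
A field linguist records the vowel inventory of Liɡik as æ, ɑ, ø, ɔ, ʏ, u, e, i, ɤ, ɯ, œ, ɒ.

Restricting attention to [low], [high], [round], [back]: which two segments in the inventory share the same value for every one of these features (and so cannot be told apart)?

/ø/ (mid front rounded tense vowel) and /œ/ (mid front rounded lax vowel) are both [−low], [−high], [+round], [−back], so none of the listed features separates them. (They do differ in [tense], which is not among the given features.) Every other pair in the inventory differs on at least one listed feature.

ø, œ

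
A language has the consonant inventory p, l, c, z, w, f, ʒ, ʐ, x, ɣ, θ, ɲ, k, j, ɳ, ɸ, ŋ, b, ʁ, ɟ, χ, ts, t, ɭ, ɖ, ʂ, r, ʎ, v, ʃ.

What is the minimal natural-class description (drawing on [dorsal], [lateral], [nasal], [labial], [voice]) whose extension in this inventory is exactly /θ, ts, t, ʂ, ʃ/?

/θ, ts, t, ʂ, ʃ/ are all [−voice], [−labial], [−dorsal], and no other segment in the inventory matches all three values. Dropping any one of them over-generates: [−labial, −dorsal] alone would also admit /l, z, ʒ, ʐ, …/; [−voice, −dorsal] alone would also admit /p, f, ɸ/; [−voice, −labial] alone would also admit /c, x, k, χ/. No other combination of two listed features picks out exactly this set either, so fewer than three features will not do.

[−voice, −labial, −dorsal]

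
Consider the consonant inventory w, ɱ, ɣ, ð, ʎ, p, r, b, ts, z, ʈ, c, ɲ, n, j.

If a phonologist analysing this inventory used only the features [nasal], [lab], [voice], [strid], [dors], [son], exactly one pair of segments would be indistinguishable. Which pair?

ʎ, j

On the given features, /ʎ/ and /j/ have an identical profile: [-nasal], [-labial], [+voice], [-strident], [+dorsal], [+sonorant]. No other two segments in the inventory coincide on all 6 features. (They do differ in [lateral], which is not among the given features.)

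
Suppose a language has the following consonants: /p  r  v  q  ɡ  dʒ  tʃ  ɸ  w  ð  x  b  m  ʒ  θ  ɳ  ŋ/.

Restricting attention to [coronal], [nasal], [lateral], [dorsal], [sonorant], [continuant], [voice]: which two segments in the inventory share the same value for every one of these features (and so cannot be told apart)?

Both /ʒ/ and /ð/ are [+coronal], [−nasal], [−lateral], [−dorsal], [−sonorant], [+continuant], [+voice]. Since the list omits [strident] and [anterior] — which do distinguish the voiced postalveolar fricative from the voiced dental fricative — this pair collapses; all other pairs remain distinct.

ʒ, ð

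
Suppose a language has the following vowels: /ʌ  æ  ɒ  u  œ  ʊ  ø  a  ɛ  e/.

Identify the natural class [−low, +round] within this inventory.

u, œ, ʊ, ø

Checking each segment against [−low], [+round]: /u/ (high back rounded tense vowel), /œ/ (mid front rounded lax vowel), /ʊ/ (high back rounded lax vowel), /ø/ (mid front rounded tense vowel) satisfy every feature; every other segment in the inventory fails at least one.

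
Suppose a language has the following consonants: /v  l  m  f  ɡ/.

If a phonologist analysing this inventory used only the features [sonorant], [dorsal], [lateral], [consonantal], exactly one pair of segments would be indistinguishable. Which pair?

On the given features, /f/ and /v/ have an identical profile: [−sonorant], [−dorsal], [−lateral], [+consonantal]. No other two segments in the inventory coincide on all 4 features. (They do differ in [voice], which is not among the given features.)

f, v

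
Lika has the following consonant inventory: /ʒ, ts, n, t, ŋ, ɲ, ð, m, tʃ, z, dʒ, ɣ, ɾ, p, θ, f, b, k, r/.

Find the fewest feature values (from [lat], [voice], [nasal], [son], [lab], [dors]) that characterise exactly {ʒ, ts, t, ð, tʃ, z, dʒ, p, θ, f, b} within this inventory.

[-son, -dors]

Every target segment is [-sonorant], [-dorsal]; each remaining inventory member fails at least one of these. Each conjunct is needed — [-dorsal] alone would also admit /n, m, ɾ, r/; [-sonorant] alone would also admit /ɣ, k/ — and no other single listed feature has exactly this extension, so two is the minimum.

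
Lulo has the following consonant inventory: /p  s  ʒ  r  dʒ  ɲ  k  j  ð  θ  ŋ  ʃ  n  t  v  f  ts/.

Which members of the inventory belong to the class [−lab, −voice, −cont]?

Eliminate segments failing any feature: /p, v, f/ are [+labial]; /s, θ, ʃ/ are [+continuant]; /ʒ, r, dʒ, ɲ, j, ð, ŋ, n/ are [+voice]. The remaining /k, t, ts/ satisfy [−labial], [−voice], [−continuant].

k, t, ts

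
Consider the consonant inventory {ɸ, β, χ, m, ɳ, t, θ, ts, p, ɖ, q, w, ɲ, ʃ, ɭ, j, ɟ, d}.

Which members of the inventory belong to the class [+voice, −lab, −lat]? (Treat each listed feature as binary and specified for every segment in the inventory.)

ɳ, ɖ, ɲ, j, ɟ, d

First, the [+voice] segments are /β, m, ɳ, ɖ, w, ɲ, ɭ, j, ɟ, d/.
Within that set, [−labial] gives /ɳ, ɖ, ɲ, ɭ, j, ɟ, d/.
Then [−lateral] leaves /ɳ, ɖ, ɲ, j, ɟ, d/.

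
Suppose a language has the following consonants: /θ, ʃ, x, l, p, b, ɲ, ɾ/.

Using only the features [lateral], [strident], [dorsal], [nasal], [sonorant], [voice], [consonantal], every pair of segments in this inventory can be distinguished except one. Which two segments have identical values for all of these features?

θ, p

/θ/ (voiceless dental fricative) and /p/ (voiceless bilabial stop) are both [-lateral], [-strident], [-dorsal], [-nasal], [-sonorant], [-voice], [+consonantal], so none of the listed features separates them. (They do differ in [continuant], [labial] and [coronal], which are not among the given features.) Every other pair in the inventory differs on at least one listed feature.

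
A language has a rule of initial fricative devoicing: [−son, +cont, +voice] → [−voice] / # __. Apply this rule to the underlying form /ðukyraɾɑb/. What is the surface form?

[θukyraɾɑb]

Only the initial segment /ð/ is both word-initial and matches the structural description. It is a voiced dental fricative, so [−son, +cont, +voice] holds; changing it to [−voice] with all other features held fixed yields /θ/ (voiceless dental fricative). No other segment meets both the structural description and the environment, so the output is [θukyraɾɑb].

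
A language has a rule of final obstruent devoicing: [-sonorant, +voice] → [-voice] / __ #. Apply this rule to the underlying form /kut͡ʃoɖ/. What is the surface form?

The only segment in the rule's environment that also matches [-sonorant, +voice] is /ɖ/. Applying [-voice] turns the voiced retroflex stop into /ʈ/ (voiceless retroflex stop), giving [kut͡ʃoʈ].

[kut͡ʃoʈ]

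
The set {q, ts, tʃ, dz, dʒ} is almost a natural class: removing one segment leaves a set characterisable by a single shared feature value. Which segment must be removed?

q

The remaining segments after removing /q/ share [+delayed release]; /q/ (voiceless uvular stop) is [−delayed release]. For every other candidate removal, the leftover set fails to share any single feature value that the removed segment lacks.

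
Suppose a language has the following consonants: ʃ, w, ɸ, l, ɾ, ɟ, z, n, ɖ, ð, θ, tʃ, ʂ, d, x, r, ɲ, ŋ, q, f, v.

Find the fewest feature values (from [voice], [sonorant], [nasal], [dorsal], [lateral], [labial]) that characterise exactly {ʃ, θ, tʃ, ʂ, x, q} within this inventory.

The class [-voice], [-labial] has exactly /ʃ, θ, tʃ, ʂ, x, q/ as its extension in this inventory. No smaller conjunction from the listed features achieves this: [-labial] alone would also admit /l, ɾ, ɟ, z, …/; [-voice] alone would also admit /ɸ, f/; and checking the remaining single features turns up none with this extension.

[-voice, -labial]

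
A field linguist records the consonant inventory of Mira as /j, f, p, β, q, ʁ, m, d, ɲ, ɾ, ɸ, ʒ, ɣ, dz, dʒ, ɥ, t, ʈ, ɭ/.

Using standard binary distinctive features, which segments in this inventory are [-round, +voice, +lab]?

Eliminate segments failing any feature: /j, ʁ, d, ɲ, ɾ, ʒ, ɣ, dz, dʒ, ɭ/ are [-labial]; /f, p, q, ɸ, t, ʈ/ are [-voice]; /ɥ/ is [+round]. The remaining /β, m/ satisfy [-round], [+voice], [+labial].

β, m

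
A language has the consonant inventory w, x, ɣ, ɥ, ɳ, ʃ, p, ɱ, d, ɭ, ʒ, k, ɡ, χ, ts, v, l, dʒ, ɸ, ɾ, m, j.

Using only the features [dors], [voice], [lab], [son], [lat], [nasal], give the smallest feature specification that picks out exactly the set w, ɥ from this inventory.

[+lab, +dors]

The class [+labial], [+dorsal] has exactly /w, ɥ/ as its extension in this inventory. No smaller conjunction from the listed features achieves this: [+dorsal] alone would also admit /x, ɣ, k, ɡ, …/; [+labial] alone would also admit /p, ɱ, v, ɸ, …/; and checking the remaining single features turns up none with this extension.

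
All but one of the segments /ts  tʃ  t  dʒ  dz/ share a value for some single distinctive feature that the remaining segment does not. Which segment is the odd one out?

t

[delayed release] (equivalently [strident]) groups all but one: /tʃ, dʒ, ts, dz/ share [+delayed release] while /t/ (voiceless alveolar stop) alone is [-delayed release]. Removing any other segment would not leave a single-feature class that excludes it.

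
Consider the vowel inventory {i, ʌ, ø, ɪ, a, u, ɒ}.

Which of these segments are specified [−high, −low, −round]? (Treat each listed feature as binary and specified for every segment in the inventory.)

Eliminate segments failing any feature: /i, ɪ, u/ are [+high]; /ø/ is [+round]; /a, ɒ/ are [+low]. The remaining /ʌ/ satisfy [−high], [−low], [−round].

ʌ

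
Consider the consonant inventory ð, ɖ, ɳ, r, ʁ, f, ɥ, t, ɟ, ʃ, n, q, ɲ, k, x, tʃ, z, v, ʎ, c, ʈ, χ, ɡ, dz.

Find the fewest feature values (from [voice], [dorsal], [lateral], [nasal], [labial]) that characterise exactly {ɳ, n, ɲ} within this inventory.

The target set is precisely the extension of [+nasal] in this inventory.

[+nasal]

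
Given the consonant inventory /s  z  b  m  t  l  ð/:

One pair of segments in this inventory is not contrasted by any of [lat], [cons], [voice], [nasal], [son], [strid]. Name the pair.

/ð/ (voiced dental fricative) and /b/ (voiced bilabial stop) are both [-lateral], [+consonantal], [+voice], [-nasal], [-sonorant], [-strident], so none of the listed features separates them. (They do differ in [continuant], [labial] and [coronal], which are not among the given features.) Every other pair in the inventory differs on at least one listed feature.

ð, b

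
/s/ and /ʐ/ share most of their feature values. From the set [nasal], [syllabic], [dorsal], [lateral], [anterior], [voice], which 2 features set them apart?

[voice], [anterior]

/s/ is the voiceless alveolar fricative and /ʐ/ is the voiced retroflex fricative. Both are [-nasal], [-syllabic], [-dorsal], [-lateral]. /s/ is [-voice] while /ʐ/ is [+voice]; /s/ is [+anterior] while /ʐ/ is [-anterior], so the distinguishing features are [voice], [anterior].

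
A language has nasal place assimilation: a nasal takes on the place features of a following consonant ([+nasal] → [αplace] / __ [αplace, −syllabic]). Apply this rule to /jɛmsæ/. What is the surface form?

In /jɛmsæ/, the nasal /m/ precedes /s/, which is [+coronal]. The nasal assimilates in place, becoming the [+coronal] nasal /n/. The surface form is [jɛnsæ].

[jɛnsæ]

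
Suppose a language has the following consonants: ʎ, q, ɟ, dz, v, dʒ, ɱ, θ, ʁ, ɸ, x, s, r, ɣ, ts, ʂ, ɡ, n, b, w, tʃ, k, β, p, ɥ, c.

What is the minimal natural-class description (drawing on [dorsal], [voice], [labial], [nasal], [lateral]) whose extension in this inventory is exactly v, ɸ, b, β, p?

Every target segment is [-nasal], [+labial], [-dorsal]; each remaining inventory member fails at least one of these. Each conjunct is needed — [+labial, -dorsal] alone would also admit /ɱ/; [-nasal, -dorsal] alone would also admit /dz, dʒ, θ, s, …/; [-nasal, +labial] alone would also admit /w, ɥ/ — and no other combination of two listed features has exactly this extension, so three is the minimum.

[-nasal, +labial, -dorsal]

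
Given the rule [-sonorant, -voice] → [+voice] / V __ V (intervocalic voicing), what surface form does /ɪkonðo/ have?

[ɪɡonðo]

/k/ satisfies [-sonorant, -voice] and sits in V __ V. The [+voice] counterpart of the voiceless velar stop is /ɡ/. Other segments in /ɪkonðo/ either fail the structural description or are not in the environment, so the surface form is [ɪɡonðo].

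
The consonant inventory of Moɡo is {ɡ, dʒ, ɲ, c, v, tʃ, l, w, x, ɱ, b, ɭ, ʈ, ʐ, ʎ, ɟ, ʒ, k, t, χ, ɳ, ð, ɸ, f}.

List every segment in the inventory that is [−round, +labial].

v, ɱ, b, ɸ, f

Checking each segment against [−round], [+labial]: /v/ (voiced labiodental fricative), /ɱ/ (labiodental nasal), /b/ (voiced bilabial stop), /ɸ/ (voiceless bilabial fricative), /f/ (voiceless labiodental fricative) satisfy every feature; every other segment in the inventory fails at least one.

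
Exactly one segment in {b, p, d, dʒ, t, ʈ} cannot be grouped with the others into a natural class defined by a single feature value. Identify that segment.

dʒ

/b, t, p, ʈ, d/ are all [−delayed release], but /dʒ/ (voiced postalveolar affricate) is [+delayed release]. No other single segment can be removed to leave a set sharing one feature value that the removed segment lacks, so /dʒ/ is the odd one out.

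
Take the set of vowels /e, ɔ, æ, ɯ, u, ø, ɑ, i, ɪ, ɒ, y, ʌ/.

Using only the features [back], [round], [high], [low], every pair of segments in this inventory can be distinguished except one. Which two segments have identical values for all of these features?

Both /i/ and /ɪ/ are [−back], [−round], [+high], [−low]. Since the list omits [tense] — which does distinguish the high front unrounded tense vowel from the high front unrounded lax vowel — this pair collapses; all other pairs remain distinct.

i, ɪ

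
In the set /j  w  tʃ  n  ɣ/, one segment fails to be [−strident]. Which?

tʃ

Every segment except /tʃ/ is [−strident]. /tʃ/ (voiceless postalveolar affricate) is [+strident], so it is the exception.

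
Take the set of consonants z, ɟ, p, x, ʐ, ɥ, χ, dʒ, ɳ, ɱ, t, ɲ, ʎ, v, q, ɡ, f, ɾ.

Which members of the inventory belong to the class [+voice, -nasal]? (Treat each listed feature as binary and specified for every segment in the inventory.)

z, ɟ, ʐ, ɥ, dʒ, ʎ, v, ɡ, ɾ

Among the inventory, the [+voice] segments are /z, ɟ, ʐ, ɥ, dʒ, ɳ, ɱ, ɲ, ʎ, v, ɡ, ɾ/.
Among these, [-nasal] leaves /z, ɟ, ʐ, ɥ, dʒ, ʎ, v, ɡ, ɾ/.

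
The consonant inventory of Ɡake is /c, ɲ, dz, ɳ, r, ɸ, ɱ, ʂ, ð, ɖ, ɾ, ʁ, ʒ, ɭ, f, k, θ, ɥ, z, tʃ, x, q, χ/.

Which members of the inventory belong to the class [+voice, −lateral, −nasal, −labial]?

dz, r, ð, ɖ, ɾ, ʁ, ʒ, z

Eliminate segments failing any feature: /c, ɸ, ʂ, f, k, θ, tʃ, x, q, χ/ are [−voice]; /ɲ, ɳ, ɱ/ are [+nasal]; /ɭ/ is [+lateral]; /ɥ/ is [+labial]. The remaining /dz, r, ð, ɖ, ɾ, ʁ, ʒ, z/ satisfy [+voice], [−lateral], [−nasal], [−labial].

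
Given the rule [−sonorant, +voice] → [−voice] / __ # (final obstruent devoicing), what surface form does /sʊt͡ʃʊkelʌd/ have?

Only the final segment /d/ is both word-final and matches the structural description. It is a voiced alveolar stop, so [−sonorant, +voice] holds; changing it to [−voice] with all other features held fixed yields /t/ (voiceless alveolar stop). No other segment meets both the structural description and the environment, so the output is [sʊt͡ʃʊkelʌt].

[sʊt͡ʃʊkelʌt]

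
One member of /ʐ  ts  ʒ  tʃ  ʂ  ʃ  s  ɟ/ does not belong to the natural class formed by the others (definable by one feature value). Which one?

ɟ

[strident] (equivalently [dorsal]) groups all but one: /ʒ, ʂ, s, ts, tʃ, ʐ, ʃ/ share [+strident] while /ɟ/ (voiced palatal stop) alone is [-strident]. Removing any other segment would not leave a single-feature class that excludes it.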